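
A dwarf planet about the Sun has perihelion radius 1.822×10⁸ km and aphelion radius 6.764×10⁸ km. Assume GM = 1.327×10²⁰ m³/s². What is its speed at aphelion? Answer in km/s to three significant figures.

Semi-major axis a = (r_p + r_a)/2 = 4.2930×10⁸ km = 4.293×10¹¹ m.
Vis-viva: v² = μ(2/r − 1/a) = 1.327×10²⁰ × (2.957×10⁻¹² − 2.329×10⁻¹²) = 8.326×10⁷ m²/s².
v = 9125 m/s = 9.125 km/s.

v ≈ 9.12 km/s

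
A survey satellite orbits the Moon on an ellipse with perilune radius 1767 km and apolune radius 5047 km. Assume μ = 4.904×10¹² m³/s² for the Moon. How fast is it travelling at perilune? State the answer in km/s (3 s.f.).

v ≈ 2.03 km/s

Semi-major axis a = (r_p + r_a)/2 = 3407.0 km = 3.407×10⁶ m.
Vis-viva: v² = μ(2/r − 1/a) = 4.904×10¹² × (1.132×10⁻⁶ − 2.935×10⁻⁷) = 4.111×10⁶ m²/s².
v = 2028 m/s = 2.028 km/s.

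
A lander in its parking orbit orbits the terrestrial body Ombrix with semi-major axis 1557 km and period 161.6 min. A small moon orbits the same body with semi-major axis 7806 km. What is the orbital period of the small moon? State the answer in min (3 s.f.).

T₂ ≈ 1810 min

Kepler's third law: T² ∝ a³, so T₂ = T₁ (a₂/a₁)^(3/2).
a₂/a₁ = 5.013, (a₂/a₁)^(3/2) = 11.23.
T₂ = 161.6 × 11.23 = 1814 min.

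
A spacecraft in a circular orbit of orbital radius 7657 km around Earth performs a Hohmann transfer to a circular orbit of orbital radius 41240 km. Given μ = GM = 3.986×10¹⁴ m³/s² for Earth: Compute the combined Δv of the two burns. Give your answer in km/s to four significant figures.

r₁ = 7657 km = 7.657×10⁶ m.
r₂ = 41240 km = 4.124×10⁷ m.
Transfer ellipse a_t = (r₁ + r₂)/2 = 2.445×10⁷ m.
At r₁: circular v_c1 = √(μ/r₁) = 7215 m/s; transfer-perigee v_p = √[μ(2/r₁ − 1/a_t)] = 9371 m/s.
Δv₁ = v_p − v_c1 = 2156 m/s.
At r₂: circular v_c2 = √(μ/r₂) = 3109 m/s; transfer-apogee v_a = √[μ(2/r₂ − 1/a_t)] = 1740 m/s.
Δv₂ = v_c2 − v_a = 1369 m/s.
Total Δv = Δv₁ + Δv₂ = 3525 m/s = 3.525 km/s.

Δv_total ≈ 3.525 km/s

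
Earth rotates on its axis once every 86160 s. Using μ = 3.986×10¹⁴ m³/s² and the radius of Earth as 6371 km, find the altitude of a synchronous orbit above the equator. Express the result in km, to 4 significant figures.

h_sync ≈ 35790 km

A synchronous orbit has period T, so by Kepler's third law a = (μT²/4π²)^(1/3).
μT²/4π² = 3.986×10¹⁴ × (8.616×10⁴)² / 39.48 = 7.495×10²² m³.
a = 4.216×10⁷ m = 42163 km.
Altitude h = a − R = 42163 − 6371 = 35792 km.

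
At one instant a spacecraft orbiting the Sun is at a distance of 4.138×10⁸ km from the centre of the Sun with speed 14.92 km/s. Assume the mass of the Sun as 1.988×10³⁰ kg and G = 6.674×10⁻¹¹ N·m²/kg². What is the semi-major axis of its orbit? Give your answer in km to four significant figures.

μ = GM = 6.674×10⁻¹¹ × 1.988×10³⁰ = 1.327×10²⁰ m³/s².
r = 4.138×10¹¹ m.
Vis-viva rearranged: 1/a = 2/r − v²/μ = 4.833×10⁻¹² − 1.678×10⁻¹² = 3.155×10⁻¹² m⁻¹.
a = 3.169×10¹¹ m = 3.1691×10⁸ km.

a ≈ 3.169×10⁸ km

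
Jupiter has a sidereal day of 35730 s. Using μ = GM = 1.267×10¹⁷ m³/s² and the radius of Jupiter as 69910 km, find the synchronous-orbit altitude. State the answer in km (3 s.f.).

h_sync ≈ 90100 km

A synchronous orbit has period T, so by Kepler's third law a = (μT²/4π²)^(1/3).
μT²/4π² = 1.267×10¹⁷ × (3.573×10⁴)² / 39.48 = 4.097×10²⁴ m³.
a = 1.600×10⁸ m = 1.6002×10⁵ km.
Altitude h = a − R = 1.6002×10⁵ − 69910 = 90105 km.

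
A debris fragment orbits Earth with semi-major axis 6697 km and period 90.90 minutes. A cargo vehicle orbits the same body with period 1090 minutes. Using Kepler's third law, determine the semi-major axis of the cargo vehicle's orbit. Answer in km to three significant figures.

a₂ ≈ 35100 km

Kepler's third law: a³ ∝ T², so a₂ = a₁ (T₂/T₁)^(2/3).
T₂/T₁ = 11.99, (T₂/T₁)^(2/3) = 5.239.
a₂ = 6697 × 5.239 = 35090 km.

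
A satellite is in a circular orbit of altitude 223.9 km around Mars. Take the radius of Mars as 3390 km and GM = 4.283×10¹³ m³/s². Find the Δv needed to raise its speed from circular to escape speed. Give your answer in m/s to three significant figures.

Δv ≈ 1430 m/s

r = 3390 + 223.9 = 3613.9 km = 3.6139×10⁶ m.
Circular speed v_c = √(μ/r) = 3443 m/s.
Escape speed v_esc = √(2μ/r) = √2 × v_c = 4869 m/s.
Δv = v_esc − v_c = 1426 m/s.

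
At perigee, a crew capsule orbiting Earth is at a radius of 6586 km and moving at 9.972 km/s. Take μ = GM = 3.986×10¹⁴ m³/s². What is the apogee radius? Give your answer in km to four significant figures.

apogee radius ≈ 30310 km

r_p = 6.586×10⁶ m.
Specific energy ε = v²/2 − μ/r = -1.080×10⁷ J/kg, so a = −μ/(2ε) = 1.845×10⁷ m.
The apsides satisfy r_p + r_a = 2a, so the apogee radius is 2a − r_p = 3.031×10⁷ m = 30315 km.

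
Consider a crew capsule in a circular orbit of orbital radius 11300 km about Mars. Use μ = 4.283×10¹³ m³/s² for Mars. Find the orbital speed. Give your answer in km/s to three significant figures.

r = 11300 km = 1.130×10⁷ m.
For a circular orbit v = √(μ/r) = √(4.283×10¹³ / 1.130×10⁷) = √(3.790×10⁶) = 1947 m/s.
That is 1.947 km/s.

v ≈ 1.95 km/s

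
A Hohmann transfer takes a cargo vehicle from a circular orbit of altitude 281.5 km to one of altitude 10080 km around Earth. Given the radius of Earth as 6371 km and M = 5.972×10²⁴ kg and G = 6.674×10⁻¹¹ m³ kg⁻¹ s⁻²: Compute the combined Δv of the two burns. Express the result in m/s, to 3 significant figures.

μ = GM = 6.674×10⁻¹¹ × 5.972×10²⁴ = 3.986×10¹⁴ m³/s².
r₁ = 6371 + 281.5 = 6652.5 km = 6.6525×10⁶ m.
r₂ = 6371 + 10080 = 16451 km = 1.6451×10⁷ m.
Transfer ellipse a_t = (r₁ + r₂)/2 = 1.155×10⁷ m.
At r₁: circular v_c1 = √(μ/r₁) = 7740 m/s; transfer-perigee v_p = √[μ(2/r₁ − 1/a_t)] = 9237 m/s.
Δv₁ = v_p − v_c1 = 1497 m/s.
At r₂: circular v_c2 = √(μ/r₂) = 4922 m/s; transfer-apogee v_a = √[μ(2/r₂ − 1/a_t)] = 3735 m/s.
Δv₂ = v_c2 − v_a = 1187 m/s.
Total Δv = Δv₁ + Δv₂ = 2684 m/s.

Δv_total ≈ 2680 m/s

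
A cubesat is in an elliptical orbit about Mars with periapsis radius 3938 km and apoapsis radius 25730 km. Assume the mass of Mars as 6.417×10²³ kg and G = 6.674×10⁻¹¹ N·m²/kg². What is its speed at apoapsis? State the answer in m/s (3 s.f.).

v ≈ 665 m/s

μ = GM = 6.674×10⁻¹¹ × 6.417×10²³ = 4.283×10¹³ m³/s².
Semi-major axis a = (r_p + r_a)/2 = 14834 km = 1.483×10⁷ m.
Vis-viva: v² = μ(2/r − 1/a) = 4.283×10¹³ × (7.773×10⁻⁸ − 6.741×10⁻⁸) = 4.419×10⁵ m²/s².
v = 664.7 m/s.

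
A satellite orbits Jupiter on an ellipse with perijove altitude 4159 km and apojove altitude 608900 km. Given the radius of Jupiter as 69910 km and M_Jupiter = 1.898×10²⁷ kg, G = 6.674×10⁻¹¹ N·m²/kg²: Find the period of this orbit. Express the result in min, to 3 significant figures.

T ≈ 2150 min

μ = GM = 6.674×10⁻¹¹ × 1.898×10²⁷ = 1.267×10¹⁷ m³/s².
r_p = 69910 + 4159 = 74069 km = 7.4069×10⁷ m.
r_a = 69910 + 608900 = 678810 km = 6.7881×10⁸ m.
Semi-major axis a = (r_p + r_a)/2 = (74069 + 6.7881×10⁵)/2 = 3.7644×10⁵ km = 3.764×10⁸ m.
By Kepler's third law T = 2π√(a³/μ) = 2π × 2.052×10⁴ = 1.289×10⁵ s.
= 2149 min.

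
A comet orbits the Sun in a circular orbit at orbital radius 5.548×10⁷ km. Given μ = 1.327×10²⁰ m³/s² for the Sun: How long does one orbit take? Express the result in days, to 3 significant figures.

r = 5.548×10⁷ km = 5.548×10¹⁰ m.
Kepler's third law: T = 2π√(r³/μ) = 2π√((5.548×10¹⁰)³ / 1.327×10²⁰).
r³/μ = 1.287×10¹² s², so T = 2π × 1.134×10⁶ = 7.128×10⁶ s.
Converting: 7.128×10⁶ s ÷ 86400 = 82.50 days.

T ≈ 82.5 days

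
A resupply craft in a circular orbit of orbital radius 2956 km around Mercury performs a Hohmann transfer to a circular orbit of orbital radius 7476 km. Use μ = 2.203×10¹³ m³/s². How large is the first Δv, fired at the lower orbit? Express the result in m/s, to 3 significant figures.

r₁ = 2956 km = 2.956×10⁶ m.
r₂ = 7476 km = 7.476×10⁶ m.
Transfer ellipse a_t = (r₁ + r₂)/2 = 5.216×10⁶ m.
At r₁: circular v_c1 = √(μ/r₁) = 2730 m/s; transfer-periherm v_p = √[μ(2/r₁ − 1/a_t)] = 3268 m/s.
Δv₁ = v_p − v_c1 = 538.3 m/s.

Δv ≈ 538 m/s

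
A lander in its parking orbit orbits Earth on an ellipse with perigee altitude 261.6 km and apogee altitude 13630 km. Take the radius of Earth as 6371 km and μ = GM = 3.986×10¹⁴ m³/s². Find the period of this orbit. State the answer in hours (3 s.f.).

T ≈ 4.25 hours

r_p = 6371 + 261.6 = 6632.6 km = 6.6326×10⁶ m.
r_a = 6371 + 13630 = 20001 km = 2.0001×10⁷ m.
Semi-major axis a = (r_p + r_a)/2 = (6632.6 + 20001)/2 = 13317 km = 1.332×10⁷ m.
By Kepler's third law T = 2π√(a³/μ) = 2π × 2.434×10³ = 1.529×10⁴ s.
= 4.248 hours.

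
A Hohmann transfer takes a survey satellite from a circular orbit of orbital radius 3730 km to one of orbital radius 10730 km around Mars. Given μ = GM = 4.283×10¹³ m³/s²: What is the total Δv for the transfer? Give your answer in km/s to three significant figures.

Δv_total ≈ 1.30 km/s

r₁ = 3730 km = 3.730×10⁶ m.
r₂ = 10730 km = 1.073×10⁷ m.
Transfer ellipse a_t = (r₁ + r₂)/2 = 7.230×10⁶ m.
At r₁: circular v_c1 = √(μ/r₁) = 3389 m/s; transfer-periapsis v_p = √[μ(2/r₁ − 1/a_t)] = 4128 m/s.
Δv₁ = v_p − v_c1 = 739.5 m/s.
At r₂: circular v_c2 = √(μ/r₂) = 1998 m/s; transfer-apoapsis v_a = √[μ(2/r₂ − 1/a_t)] = 1435 m/s.
Δv₂ = v_c2 − v_a = 562.9 m/s.
Total Δv = Δv₁ + Δv₂ = 1302 m/s = 1.302 km/s.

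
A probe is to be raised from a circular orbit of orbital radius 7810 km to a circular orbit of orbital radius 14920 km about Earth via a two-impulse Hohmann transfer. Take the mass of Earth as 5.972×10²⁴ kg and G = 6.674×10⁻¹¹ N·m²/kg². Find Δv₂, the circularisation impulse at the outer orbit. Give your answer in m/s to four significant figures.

μ = GM = 6.674×10⁻¹¹ × 5.972×10²⁴ = 3.986×10¹⁴ m³/s².
r₁ = 7810 km = 7.810×10⁶ m.
r₂ = 14920 km = 1.492×10⁷ m.
Transfer ellipse a_t = (r₁ + r₂)/2 = 1.136×10⁷ m.
At r₁: circular v_c1 = √(μ/r₁) = 7144 m/s; transfer-perigee v_p = √[μ(2/r₁ − 1/a_t)] = 8185 m/s.
At r₂: circular v_c2 = √(μ/r₂) = 5169 m/s; transfer-apogee v_a = √[μ(2/r₂ − 1/a_t)] = 4285 m/s.
Δv₂ = v_c2 − v_a = 884.0 m/s.

Δv ≈ 884.0 m/s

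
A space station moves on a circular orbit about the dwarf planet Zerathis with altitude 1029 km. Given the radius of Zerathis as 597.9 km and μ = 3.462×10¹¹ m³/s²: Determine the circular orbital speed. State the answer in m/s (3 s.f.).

r = 597.9 + 1029 = 1626.9 km = 1.6269×10⁶ m.
For a circular orbit v = √(μ/r) = √(3.462×10¹¹ / 1.627×10⁶) = √(2.128×10⁵) = 461.3 m/s.

v ≈ 461 m/s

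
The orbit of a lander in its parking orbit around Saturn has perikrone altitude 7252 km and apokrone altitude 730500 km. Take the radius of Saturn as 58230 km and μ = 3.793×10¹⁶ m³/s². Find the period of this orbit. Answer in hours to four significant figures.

r_p = 58230 + 7252 = 65482 km = 6.5482×10⁷ m.
r_a = 58230 + 730500 = 788730 km = 7.8873×10⁸ m.
Semi-major axis a = (r_p + r_a)/2 = (65482 + 7.8873×10⁵)/2 = 4.2711×10⁵ km = 4.271×10⁸ m.
By Kepler's third law T = 2π√(a³/μ) = 2π × 4.532×10⁴ = 2.848×10⁵ s.
= 79.10 hours.

T ≈ 79.10 hours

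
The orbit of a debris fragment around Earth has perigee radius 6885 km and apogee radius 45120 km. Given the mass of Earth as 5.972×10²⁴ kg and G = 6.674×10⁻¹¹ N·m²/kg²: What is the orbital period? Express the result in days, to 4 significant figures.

μ = GM = 6.674×10⁻¹¹ × 5.972×10²⁴ = 3.986×10¹⁴ m³/s².
Semi-major axis a = (r_p + r_a)/2 = (6885.0 + 45120)/2 = 26002 km = 2.600×10⁷ m.
By Kepler's third law T = 2π√(a³/μ) = 2π × 6.642×10³ = 4.173×10⁴ s.
= 0.483 days.

T ≈ 0.483 days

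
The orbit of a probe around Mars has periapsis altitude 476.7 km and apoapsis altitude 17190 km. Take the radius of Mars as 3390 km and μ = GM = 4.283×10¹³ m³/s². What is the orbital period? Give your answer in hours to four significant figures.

T ≈ 11.40 hours

r_p = 3390 + 476.7 = 3866.7 km = 3.8667×10⁶ m.
r_a = 3390 + 17190 = 20580 km = 2.0580×10⁷ m.
Semi-major axis a = (r_p + r_a)/2 = (3866.7 + 20580)/2 = 12223 km = 1.222×10⁷ m.
By Kepler's third law T = 2π√(a³/μ) = 2π × 6.530×10³ = 4.103×10⁴ s.
= 11.40 hours.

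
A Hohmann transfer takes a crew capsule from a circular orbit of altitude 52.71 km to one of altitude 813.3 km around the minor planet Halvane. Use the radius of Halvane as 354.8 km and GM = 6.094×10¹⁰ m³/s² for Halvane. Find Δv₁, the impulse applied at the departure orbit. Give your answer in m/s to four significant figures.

Δv ≈ 84.18 m/s

r₁ = 354.8 + 52.71 = 407.51 km = 4.0751×10⁵ m.
r₂ = 354.8 + 813.3 = 1168.1 km = 1.1681×10⁶ m.
Transfer ellipse a_t = (r₁ + r₂)/2 = 7.878×10⁵ m.
At r₁: circular v_c1 = √(μ/r₁) = 386.7 m/s; transfer-periapsis v_p = √[μ(2/r₁ − 1/a_t)] = 470.9 m/s.
Δv₁ = v_p − v_c1 = 84.18 m/s.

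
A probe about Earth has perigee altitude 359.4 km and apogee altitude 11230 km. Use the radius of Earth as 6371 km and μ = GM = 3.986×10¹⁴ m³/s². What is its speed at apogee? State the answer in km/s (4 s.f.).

r_p = 6371 + 359.4 = 6730.4 km = 6.7304×10⁶ m.
r_a = 6371 + 11230 = 17601 km = 1.7601×10⁷ m.
Semi-major axis a = (r_p + r_a)/2 = 12166 km = 1.217×10⁷ m.
Vis-viva: v² = μ(2/r − 1/a) = 3.986×10¹⁴ × (1.136×10⁻⁷ − 8.220×10⁻⁸) = 1.253×10⁷ m²/s².
v = 3540 m/s = 3.540 km/s.

v ≈ 3.540 km/s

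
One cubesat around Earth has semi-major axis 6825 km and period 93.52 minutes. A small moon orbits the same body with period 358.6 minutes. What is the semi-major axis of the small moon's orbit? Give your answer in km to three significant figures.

Kepler's third law: a³ ∝ T², so a₂ = a₁ (T₂/T₁)^(2/3).
T₂/T₁ = 3.834, (T₂/T₁)^(2/3) = 2.450.
a₂ = 6825 × 2.450 = 16720 km.

a₂ ≈ 16700 km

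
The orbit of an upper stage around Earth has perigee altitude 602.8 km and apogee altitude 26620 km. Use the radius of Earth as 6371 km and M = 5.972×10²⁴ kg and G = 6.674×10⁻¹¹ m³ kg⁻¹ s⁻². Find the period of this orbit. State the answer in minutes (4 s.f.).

T ≈ 468.5 minutes

μ = GM = 6.674×10⁻¹¹ × 5.972×10²⁴ = 3.986×10¹⁴ m³/s².
r_p = 6371 + 602.8 = 6973.8 km = 6.9738×10⁶ m.
r_a = 6371 + 26620 = 32991 km = 3.2991×10⁷ m.
Semi-major axis a = (r_p + r_a)/2 = (6973.8 + 32991)/2 = 19982 km = 1.998×10⁷ m.
By Kepler's third law T = 2π√(a³/μ) = 2π × 4.474×10³ = 2.811×10⁴ s.
= 468.5 minutes.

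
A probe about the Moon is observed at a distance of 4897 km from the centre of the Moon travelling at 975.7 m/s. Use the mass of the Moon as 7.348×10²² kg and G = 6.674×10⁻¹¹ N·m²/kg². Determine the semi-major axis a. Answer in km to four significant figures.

a ≈ 4667 km

μ = GM = 6.674×10⁻¹¹ × 7.348×10²² = 4.904×10¹² m³/s².
r = 4.897×10⁶ m.
Specific orbital energy ε = v²/2 − μ/r = (975.7)²/2 − 4.904×10¹²/4.897×10⁶ = -5.254×10⁵ J/kg.
Since ε = −μ/(2a), a = −μ/(2ε) = 4.667×10⁶ m = 4666.6 km.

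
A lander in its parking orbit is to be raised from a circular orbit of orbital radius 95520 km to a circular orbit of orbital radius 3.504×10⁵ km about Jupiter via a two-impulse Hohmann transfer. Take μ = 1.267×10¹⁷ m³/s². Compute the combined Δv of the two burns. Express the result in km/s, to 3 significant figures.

Δv_total ≈ 15.8 km/s

r₁ = 95520 km = 9.552×10⁷ m.
r₂ = 3.504×10⁵ km = 3.504×10⁸ m.
Transfer ellipse a_t = (r₁ + r₂)/2 = 2.230×10⁸ m.
At r₁: circular v_c1 = √(μ/r₁) = 36420 m/s; transfer-perijove v_p = √[μ(2/r₁ − 1/a_t)] = 45660 m/s.
Δv₁ = v_p − v_c1 = 9237 m/s.
At r₂: circular v_c2 = √(μ/r₂) = 19020 m/s; transfer-apojove v_a = √[μ(2/r₂ − 1/a_t)] = 12450 m/s.
Δv₂ = v_c2 − v_a = 6569 m/s.
Total Δv = Δv₁ + Δv₂ = 15810 m/s = 15.81 km/s.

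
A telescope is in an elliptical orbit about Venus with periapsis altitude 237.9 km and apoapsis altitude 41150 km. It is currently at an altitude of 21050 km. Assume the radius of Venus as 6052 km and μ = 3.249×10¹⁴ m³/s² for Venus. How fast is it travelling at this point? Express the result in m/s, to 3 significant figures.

r_p = 6052 + 237.9 = 6289.9 km = 6.2899×10⁶ m.
r_a = 6052 + 41150 = 47202 km = 4.7202×10⁷ m.
r = 6052 + 21050 = 27102 km = 2.710×10⁷ m.
Semi-major axis a = (r_p + r_a)/2 = 26746 km = 2.675×10⁷ m.
Vis-viva: v² = μ(2/r − 1/a) = 3.249×10¹⁴ × (7.380×10⁻⁸ − 3.739×10⁻⁸) = 1.183×10⁷ m²/s².
v = 3439 m/s.

v ≈ 3440 m/s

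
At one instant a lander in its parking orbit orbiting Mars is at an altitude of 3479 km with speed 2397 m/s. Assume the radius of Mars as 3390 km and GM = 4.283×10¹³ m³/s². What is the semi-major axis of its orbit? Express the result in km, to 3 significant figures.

r = 3390 + 3479 = 6869.0 km = 6.869×10⁶ m.
Specific orbital energy ε = v²/2 − μ/r = (2397)²/2 − 4.283×10¹³/6.869×10⁶ = -3.362×10⁶ J/kg.
Since ε = −μ/(2a), a = −μ/(2ε) = 6.369×10⁶ m = 6368.9 km.

a ≈ 6370 km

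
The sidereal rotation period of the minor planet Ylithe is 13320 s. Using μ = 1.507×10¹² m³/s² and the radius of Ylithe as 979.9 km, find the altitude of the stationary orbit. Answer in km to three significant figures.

A synchronous orbit has period T, so by Kepler's third law a = (μT²/4π²)^(1/3).
μT²/4π² = 1.507×10¹² × (1.332×10⁴)² / 39.48 = 6.773×10¹⁸ m³.
a = 1.892×10⁶ m = 1892.0 km.
Altitude h = a − R = 1892.0 − 979.9 = 912.10 km.

h_sync ≈ 912 km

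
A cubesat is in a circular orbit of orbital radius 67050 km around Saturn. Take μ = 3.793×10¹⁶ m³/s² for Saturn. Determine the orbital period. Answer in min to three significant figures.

T ≈ 295 min

r = 67050 km = 6.705×10⁷ m.
Kepler's third law: T = 2π√(r³/μ) = 2π√((6.705×10⁷)³ / 3.793×10¹⁶).
r³/μ = 7.947×10⁶ s², so T = 2π × 2.819×10³ = 1.771×10⁴ s.
Converting: 1.771×10⁴ s ÷ 60.00 = 295.2 min.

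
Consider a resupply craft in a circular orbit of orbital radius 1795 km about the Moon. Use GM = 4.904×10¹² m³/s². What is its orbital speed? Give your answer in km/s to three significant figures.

v ≈ 1.65 km/s

r = 1795 km = 1.795×10⁶ m.
For a circular orbit v = √(μ/r) = √(4.904×10¹² / 1.795×10⁶) = √(2.732×10⁶) = 1653 m/s.
That is 1.653 km/s.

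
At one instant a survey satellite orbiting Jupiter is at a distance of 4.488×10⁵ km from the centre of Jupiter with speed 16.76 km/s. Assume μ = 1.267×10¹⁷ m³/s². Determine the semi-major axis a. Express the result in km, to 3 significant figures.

r = 4.488×10⁸ m.
Vis-viva rearranged: 1/a = 2/r − v²/μ = 4.456×10⁻⁹ − 2.217×10⁻⁹ = 2.239×10⁻⁹ m⁻¹.
a = 4.466×10⁸ m = 4.4657×10⁵ km.

a ≈ 4.47×10⁵ km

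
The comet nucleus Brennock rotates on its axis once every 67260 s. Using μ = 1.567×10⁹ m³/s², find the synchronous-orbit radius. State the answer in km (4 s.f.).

A synchronous orbit has period T, so by Kepler's third law a = (μT²/4π²)^(1/3).
μT²/4π² = 1.567×10⁹ × (6.726×10⁴)² / 39.48 = 1.796×10¹⁷ m³.
a = 5.642×10⁵ m = 564.17 km.

r_sync ≈ 564.2 km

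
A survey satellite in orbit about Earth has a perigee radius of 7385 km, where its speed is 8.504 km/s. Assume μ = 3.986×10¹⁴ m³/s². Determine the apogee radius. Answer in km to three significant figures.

apogee radius ≈ 15000 km

r_p = 7.385×10⁶ m.
Specific energy ε = v²/2 − μ/r = -1.782×10⁷ J/kg, so a = −μ/(2ε) = 1.119×10⁷ m.
The apsides satisfy r_p + r_a = 2a, so the apogee radius is 2a − r_p = 1.499×10⁷ m = 14989 km.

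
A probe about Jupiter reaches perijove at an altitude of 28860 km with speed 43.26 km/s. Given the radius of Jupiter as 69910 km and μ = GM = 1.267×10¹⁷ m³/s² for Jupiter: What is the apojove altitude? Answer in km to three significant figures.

apojove altitude ≈ 1.96×10⁵ km

r_p = 69910 + 28860 = 98770 km = 9.877×10⁷ m.
Specific energy ε = v²/2 − μ/r = -3.471×10⁸ J/kg, so a = −μ/(2ε) = 1.825×10⁸ m.
The apsides satisfy r_p + r_a = 2a, so the apojove radius is 2a − r_p = 2.663×10⁸ m = 2.6629×10⁵ km.
Apojove altitude = 2.6629×10⁵ − 69910 = 1.9638×10⁵ km.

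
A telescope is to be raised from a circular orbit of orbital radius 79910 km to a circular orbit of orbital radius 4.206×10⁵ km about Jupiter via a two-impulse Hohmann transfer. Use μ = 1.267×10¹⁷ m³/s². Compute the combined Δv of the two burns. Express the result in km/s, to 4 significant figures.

Δv_total ≈ 19.35 km/s

r₁ = 79910 km = 7.991×10⁷ m.
r₂ = 4.206×10⁵ km = 4.206×10⁸ m.
Transfer ellipse a_t = (r₁ + r₂)/2 = 2.503×10⁸ m.
At r₁: circular v_c1 = √(μ/r₁) = 39820 m/s; transfer-perijove v_p = √[μ(2/r₁ − 1/a_t)] = 51620 m/s.
Δv₁ = v_p − v_c1 = 11800 m/s.
At r₂: circular v_c2 = √(μ/r₂) = 17360 m/s; transfer-apojove v_a = √[μ(2/r₂ − 1/a_t)] = 9808 m/s.
Δv₂ = v_c2 − v_a = 7549 m/s.
Total Δv = Δv₁ + Δv₂ = 19350 m/s = 19.35 km/s.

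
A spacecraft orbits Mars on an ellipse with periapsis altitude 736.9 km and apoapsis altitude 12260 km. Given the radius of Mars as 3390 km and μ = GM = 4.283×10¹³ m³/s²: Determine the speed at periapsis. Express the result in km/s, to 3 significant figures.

r_p = 3390 + 736.9 = 4126.9 km = 4.1269×10⁶ m.
r_a = 3390 + 12260 = 15650 km = 1.5650×10⁷ m.
Semi-major axis a = (r_p + r_a)/2 = 9888.5 km = 9.888×10⁶ m.
Vis-viva: v² = μ(2/r − 1/a) = 4.283×10¹³ × (4.846×10⁻⁷ − 1.011×10⁻⁷) = 1.643×10⁷ m²/s².
v = 4053 m/s = 4.053 km/s.

v ≈ 4.05 km/s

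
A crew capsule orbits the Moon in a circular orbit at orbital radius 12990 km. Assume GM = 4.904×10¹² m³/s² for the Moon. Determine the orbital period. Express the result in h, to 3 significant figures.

T ≈ 36.9 h

r = 12990 km = 1.299×10⁷ m.
Kepler's third law: T = 2π√(r³/μ) = 2π√((1.299×10⁷)³ / 4.904×10¹²).
r³/μ = 4.470×10⁸ s², so T = 2π × 2.114×10⁴ = 1.328×10⁵ s.
Converting: 1.328×10⁵ s ÷ 3600 = 36.90 h.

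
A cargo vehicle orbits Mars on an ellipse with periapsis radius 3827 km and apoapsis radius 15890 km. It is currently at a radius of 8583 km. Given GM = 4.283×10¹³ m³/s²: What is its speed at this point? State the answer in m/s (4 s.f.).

v ≈ 2374 m/s

Semi-major axis a = (r_p + r_a)/2 = 9858.5 km = 9.858×10⁶ m.
Vis-viva: v² = μ(2/r − 1/a) = 4.283×10¹³ × (2.330×10⁻⁷ − 1.014×10⁻⁷) = 5.636×10⁶ m²/s².
v = 2374 m/s.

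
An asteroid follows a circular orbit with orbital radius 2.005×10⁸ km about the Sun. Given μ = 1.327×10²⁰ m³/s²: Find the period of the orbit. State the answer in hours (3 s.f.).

r = 2.005×10⁸ km = 2.005×10¹¹ m.
Kepler's third law: T = 2π√(r³/μ) = 2π√((2.005×10¹¹)³ / 1.327×10²⁰).
r³/μ = 6.074×10¹³ s², so T = 2π × 7.794×10⁶ = 4.897×10⁷ s.
Converting: 4.897×10⁷ s ÷ 3600 = 13600 hours.

T ≈ 13600 hours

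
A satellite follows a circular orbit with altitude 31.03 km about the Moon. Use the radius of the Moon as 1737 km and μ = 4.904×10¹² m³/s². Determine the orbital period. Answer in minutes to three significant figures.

T ≈ 111 minutes

r = 1737 + 31.03 = 1768.0 km = 1.7680×10⁶ m.
Kepler's third law: T = 2π√(r³/μ) = 2π√((1.768×10⁶)³ / 4.904×10¹²).
r³/μ = 1.127×10⁶ s², so T = 2π × 1.062×10³ = 6.670×10³ s.
Converting: 6.670×10³ s ÷ 60.00 = 111.2 minutes.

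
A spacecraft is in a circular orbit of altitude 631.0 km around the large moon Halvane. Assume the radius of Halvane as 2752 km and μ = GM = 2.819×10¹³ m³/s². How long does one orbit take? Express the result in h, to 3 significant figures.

T ≈ 2.05 h

r = 2752 + 631.0 = 3383.0 km = 3.3830×10⁶ m.
Kepler's third law: T = 2π√(r³/μ) = 2π√((3.383×10⁶)³ / 2.819×10¹³).
r³/μ = 1.373×10⁶ s², so T = 2π × 1.172×10³ = 7.364×10³ s.
Converting: 7.364×10³ s ÷ 3600 = 2.045 h.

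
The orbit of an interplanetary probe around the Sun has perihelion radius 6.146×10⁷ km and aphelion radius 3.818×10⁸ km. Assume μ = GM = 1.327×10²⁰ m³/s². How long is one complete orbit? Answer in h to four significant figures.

T ≈ 15810 h

Semi-major axis a = (r_p + r_a)/2 = (6.1460×10⁷ + 3.8180×10⁸)/2 = 2.2163×10⁸ km = 2.216×10¹¹ m.
By Kepler's third law T = 2π√(a³/μ) = 2π × 9.057×10⁶ = 5.691×10⁷ s.
= 15810 h.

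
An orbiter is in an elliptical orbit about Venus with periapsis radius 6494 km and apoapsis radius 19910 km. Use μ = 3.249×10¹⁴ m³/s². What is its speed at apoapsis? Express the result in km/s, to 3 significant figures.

v ≈ 2.83 km/s

Semi-major axis a = (r_p + r_a)/2 = 13202 km = 1.320×10⁷ m.
Vis-viva: v² = μ(2/r − 1/a) = 3.249×10¹⁴ × (1.005×10⁻⁷ − 7.575×10⁻⁸) = 8.027×10⁶ m²/s².
v = 2833 m/s = 2.833 km/s.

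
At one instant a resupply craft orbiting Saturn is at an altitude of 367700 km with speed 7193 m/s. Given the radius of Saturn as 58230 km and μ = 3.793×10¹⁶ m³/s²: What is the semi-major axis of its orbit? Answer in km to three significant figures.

r = 58230 + 367700 = 4.2593×10⁵ km = 4.259×10⁸ m.
Vis-viva rearranged: 1/a = 2/r − v²/μ = 4.696×10⁻⁹ − 1.364×10⁻⁹ = 3.332×10⁻⁹ m⁻¹.
a = 3.002×10⁸ m = 3.0016×10⁵ km.

a ≈ 3.00×10⁵ km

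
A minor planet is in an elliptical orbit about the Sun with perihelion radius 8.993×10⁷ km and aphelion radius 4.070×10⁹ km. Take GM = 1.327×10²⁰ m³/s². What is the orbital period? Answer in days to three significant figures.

Semi-major axis a = (r_p + r_a)/2 = (8.9930×10⁷ + 4.0700×10⁹)/2 = 2.0800×10⁹ km = 2.080×10¹² m.
By Kepler's third law T = 2π√(a³/μ) = 2π × 2.604×10⁸ = 1.636×10⁹ s.
= 18940 days.

T ≈ 18900 days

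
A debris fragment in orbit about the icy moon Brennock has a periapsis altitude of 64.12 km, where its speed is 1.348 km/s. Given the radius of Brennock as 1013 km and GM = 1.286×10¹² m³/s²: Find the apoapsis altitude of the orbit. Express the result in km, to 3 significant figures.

apoapsis altitude ≈ 2420 km

r_p = 1013 + 64.12 = 1077.1 km = 1.077×10⁶ m.
Specific energy ε = v²/2 − μ/r = -2.854×10⁵ J/kg, so a = −μ/(2ε) = 2.253×10⁶ m.
The apsides satisfy r_p + r_a = 2a, so the apoapsis radius is 2a − r_p = 3.429×10⁶ m = 3429.3 km.
Apoapsis altitude = 3429.3 − 1013 = 2416.3 km.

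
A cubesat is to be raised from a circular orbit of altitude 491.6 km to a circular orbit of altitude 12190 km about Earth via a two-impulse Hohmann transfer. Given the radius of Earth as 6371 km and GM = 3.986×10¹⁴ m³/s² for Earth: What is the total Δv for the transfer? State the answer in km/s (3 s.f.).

Δv_total ≈ 2.82 km/s

r₁ = 6371 + 491.6 = 6862.6 km = 6.8626×10⁶ m.
r₂ = 6371 + 12190 = 18561 km = 1.8561×10⁷ m.
Transfer ellipse a_t = (r₁ + r₂)/2 = 1.271×10⁷ m.
At r₁: circular v_c1 = √(μ/r₁) = 7621 m/s; transfer-perigee v_p = √[μ(2/r₁ − 1/a_t)] = 9209 m/s.
Δv₁ = v_p − v_c1 = 1588 m/s.
At r₂: circular v_c2 = √(μ/r₂) = 4634 m/s; transfer-apogee v_a = √[μ(2/r₂ − 1/a_t)] = 3405 m/s.
Δv₂ = v_c2 − v_a = 1229 m/s.
Total Δv = Δv₁ + Δv₂ = 2817 m/s = 2.817 km/s.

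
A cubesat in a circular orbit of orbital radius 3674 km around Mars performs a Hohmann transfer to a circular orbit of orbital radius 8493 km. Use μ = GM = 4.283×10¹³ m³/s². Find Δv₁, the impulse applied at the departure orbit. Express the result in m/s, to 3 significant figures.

r₁ = 3674 km = 3.674×10⁶ m.
r₂ = 8493 km = 8.493×10⁶ m.
Transfer ellipse a_t = (r₁ + r₂)/2 = 6.084×10⁶ m.
At r₁: circular v_c1 = √(μ/r₁) = 3414 m/s; transfer-periapsis v_p = √[μ(2/r₁ − 1/a_t)] = 4034 m/s.
Δv₁ = v_p − v_c1 = 619.9 m/s.

Δv ≈ 620 m/s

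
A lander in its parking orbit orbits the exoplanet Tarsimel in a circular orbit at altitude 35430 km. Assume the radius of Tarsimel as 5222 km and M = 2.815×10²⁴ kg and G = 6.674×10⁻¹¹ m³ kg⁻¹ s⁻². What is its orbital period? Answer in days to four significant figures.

T ≈ 1.375 days

μ = GM = 6.674×10⁻¹¹ × 2.815×10²⁴ = 1.879×10¹⁴ m³/s².
r = 5222 + 35430 = 40652 km = 4.0652×10⁷ m.
Kepler's third law: T = 2π√(r³/μ) = 2π√((4.065×10⁷)³ / 1.879×10¹⁴).
r³/μ = 3.576×10⁸ s², so T = 2π × 1.891×10⁴ = 1.188×10⁵ s.
Converting: 1.188×10⁵ s ÷ 86400 = 1.375 days.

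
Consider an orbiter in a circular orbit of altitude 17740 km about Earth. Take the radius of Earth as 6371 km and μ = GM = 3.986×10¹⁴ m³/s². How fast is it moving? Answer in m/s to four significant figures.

r = 6371 + 17740 = 24111 km = 2.4111×10⁷ m.
For a circular orbit v = √(μ/r) = √(3.986×10¹⁴ / 2.411×10⁷) = √(1.653×10⁷) = 4066 m/s.

v ≈ 4066 m/s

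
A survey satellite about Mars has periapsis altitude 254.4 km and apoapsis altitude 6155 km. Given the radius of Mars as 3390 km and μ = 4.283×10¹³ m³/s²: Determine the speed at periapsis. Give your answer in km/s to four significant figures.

v ≈ 4.124 km/s

r_p = 3390 + 254.4 = 3644.4 km = 3.6444×10⁶ m.
r_a = 3390 + 6155 = 9545.0 km = 9.5450×10⁶ m.
Semi-major axis a = (r_p + r_a)/2 = 6594.7 km = 6.595×10⁶ m.
Vis-viva: v² = μ(2/r − 1/a) = 4.283×10¹³ × (5.488×10⁻⁷ − 1.516×10⁻⁷) = 1.701×10⁷ m²/s².
v = 4124 m/s = 4.124 km/s.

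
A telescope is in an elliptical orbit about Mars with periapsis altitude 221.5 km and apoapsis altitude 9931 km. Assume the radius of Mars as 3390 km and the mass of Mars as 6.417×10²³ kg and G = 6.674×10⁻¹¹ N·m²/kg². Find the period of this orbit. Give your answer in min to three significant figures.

T ≈ 394 min

μ = GM = 6.674×10⁻¹¹ × 6.417×10²³ = 4.283×10¹³ m³/s².
r_p = 3390 + 221.5 = 3611.5 km = 3.6115×10⁶ m.
r_a = 3390 + 9931 = 13321 km = 1.3321×10⁷ m.
Semi-major axis a = (r_p + r_a)/2 = (3611.5 + 13321)/2 = 8466.2 km = 8.466×10⁶ m.
By Kepler's third law T = 2π√(a³/μ) = 2π × 3.764×10³ = 2.365×10⁴ s.
= 394.2 min.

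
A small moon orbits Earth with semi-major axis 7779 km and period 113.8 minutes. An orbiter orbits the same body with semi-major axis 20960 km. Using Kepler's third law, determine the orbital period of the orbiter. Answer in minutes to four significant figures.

Kepler's third law: T² ∝ a³, so T₂ = T₁ (a₂/a₁)^(3/2).
a₂/a₁ = 2.694, (a₂/a₁)^(3/2) = 4.423.
T₂ = 113.8 × 4.423 = 503.3 minutes.

T₂ ≈ 503.3 minutes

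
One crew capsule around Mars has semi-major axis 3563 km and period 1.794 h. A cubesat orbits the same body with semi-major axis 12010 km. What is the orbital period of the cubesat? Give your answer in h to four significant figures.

Kepler's third law: T² ∝ a³, so T₂ = T₁ (a₂/a₁)^(3/2).
a₂/a₁ = 3.371, (a₂/a₁)^(3/2) = 6.189.
T₂ = 1.794 × 6.189 = 11.10 h.

T₂ ≈ 11.10 h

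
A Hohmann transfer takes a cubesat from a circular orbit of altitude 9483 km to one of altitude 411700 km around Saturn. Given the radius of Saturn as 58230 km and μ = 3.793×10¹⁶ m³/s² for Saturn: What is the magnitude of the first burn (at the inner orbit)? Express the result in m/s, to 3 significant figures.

Δv ≈ 7620 m/s

r₁ = 58230 + 9483 = 67713 km = 6.7713×10⁷ m.
r₂ = 58230 + 411700 = 469930 km = 4.6993×10⁸ m.
Transfer ellipse a_t = (r₁ + r₂)/2 = 2.688×10⁸ m.
At r₁: circular v_c1 = √(μ/r₁) = 23670 m/s; transfer-perikrone v_p = √[μ(2/r₁ − 1/a_t)] = 31290 m/s.
Δv₁ = v_p − v_c1 = 7625 m/s.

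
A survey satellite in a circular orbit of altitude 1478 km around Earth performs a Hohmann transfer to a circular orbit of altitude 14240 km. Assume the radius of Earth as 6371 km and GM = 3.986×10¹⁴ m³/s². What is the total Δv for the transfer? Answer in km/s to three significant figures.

r₁ = 6371 + 1478 = 7849.0 km = 7.8490×10⁶ m.
r₂ = 6371 + 14240 = 20611 km = 2.0611×10⁷ m.
Transfer ellipse a_t = (r₁ + r₂)/2 = 1.423×10⁷ m.
At r₁: circular v_c1 = √(μ/r₁) = 7126 m/s; transfer-perigee v_p = √[μ(2/r₁ − 1/a_t)] = 8576 m/s.
Δv₁ = v_p − v_c1 = 1450 m/s.
At r₂: circular v_c2 = √(μ/r₂) = 4398 m/s; transfer-apogee v_a = √[μ(2/r₂ − 1/a_t)] = 3266 m/s.
Δv₂ = v_c2 − v_a = 1132 m/s.
Total Δv = Δv₁ + Δv₂ = 2582 m/s = 2.582 km/s.

Δv_total ≈ 2.58 km/s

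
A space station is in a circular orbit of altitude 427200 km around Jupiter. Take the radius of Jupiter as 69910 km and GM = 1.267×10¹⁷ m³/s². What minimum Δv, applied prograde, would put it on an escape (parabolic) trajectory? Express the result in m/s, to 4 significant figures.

r = 69910 + 427200 = 497110 km = 4.9711×10⁸ m.
Circular speed v_c = √(μ/r) = 15960 m/s.
Escape speed v_esc = √(2μ/r) = √2 × v_c = 22580 m/s.
Δv = v_esc − v_c = 6613 m/s.

Δv ≈ 6613 m/s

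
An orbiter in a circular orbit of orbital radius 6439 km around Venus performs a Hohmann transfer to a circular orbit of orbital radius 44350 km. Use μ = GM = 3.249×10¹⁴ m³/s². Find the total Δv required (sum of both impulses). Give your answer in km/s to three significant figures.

r₁ = 6439 km = 6.439×10⁶ m.
r₂ = 44350 km = 4.435×10⁷ m.
Transfer ellipse a_t = (r₁ + r₂)/2 = 2.539×10⁷ m.
At r₁: circular v_c1 = √(μ/r₁) = 7103 m/s; transfer-periapsis v_p = √[μ(2/r₁ − 1/a_t)] = 9387 m/s.
Δv₁ = v_p − v_c1 = 2284 m/s.
At r₂: circular v_c2 = √(μ/r₂) = 2707 m/s; transfer-apoapsis v_a = √[μ(2/r₂ − 1/a_t)] = 1363 m/s.
Δv₂ = v_c2 − v_a = 1344 m/s.
Total Δv = Δv₁ + Δv₂ = 3628 m/s = 3.628 km/s.

Δv_total ≈ 3.63 km/s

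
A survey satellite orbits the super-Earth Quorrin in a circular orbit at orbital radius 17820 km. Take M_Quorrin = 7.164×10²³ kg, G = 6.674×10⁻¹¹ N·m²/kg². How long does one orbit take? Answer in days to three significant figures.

T ≈ 0.791 days

μ = GM = 6.674×10⁻¹¹ × 7.164×10²³ = 4.781×10¹³ m³/s².
r = 17820 km = 1.782×10⁷ m.
Kepler's third law: T = 2π√(r³/μ) = 2π√((1.782×10⁷)³ / 4.781×10¹³).
r³/μ = 1.184×10⁸ s², so T = 2π × 1.088×10⁴ = 6.836×10⁴ s.
Converting: 6.836×10⁴ s ÷ 86400 = 0.7911 days.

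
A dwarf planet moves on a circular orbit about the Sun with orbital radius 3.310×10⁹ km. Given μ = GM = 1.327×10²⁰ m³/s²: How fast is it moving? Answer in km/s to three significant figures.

r = 3.310×10⁹ km = 3.310×10¹² m.
For a circular orbit v = √(μ/r) = √(1.327×10²⁰ / 3.310×10¹²) = √(4.009×10⁷) = 6332 m/s.
That is 6.332 km/s.

v ≈ 6.33 km/s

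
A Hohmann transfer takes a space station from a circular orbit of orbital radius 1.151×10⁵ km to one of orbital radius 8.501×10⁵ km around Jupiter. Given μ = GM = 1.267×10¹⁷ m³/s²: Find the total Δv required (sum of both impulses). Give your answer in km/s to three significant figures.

Δv_total ≈ 17.1 km/s

r₁ = 1.151×10⁵ km = 1.151×10⁸ m.
r₂ = 8.501×10⁵ km = 8.501×10⁸ m.
Transfer ellipse a_t = (r₁ + r₂)/2 = 4.826×10⁸ m.
At r₁: circular v_c1 = √(μ/r₁) = 33180 m/s; transfer-perijove v_p = √[μ(2/r₁ − 1/a_t)] = 44030 m/s.
Δv₁ = v_p − v_c1 = 10860 m/s.
At r₂: circular v_c2 = √(μ/r₂) = 12210 m/s; transfer-apojove v_a = √[μ(2/r₂ − 1/a_t)] = 5962 m/s.
Δv₂ = v_c2 − v_a = 6246 m/s.
Total Δv = Δv₁ + Δv₂ = 17100 m/s = 17.10 km/s.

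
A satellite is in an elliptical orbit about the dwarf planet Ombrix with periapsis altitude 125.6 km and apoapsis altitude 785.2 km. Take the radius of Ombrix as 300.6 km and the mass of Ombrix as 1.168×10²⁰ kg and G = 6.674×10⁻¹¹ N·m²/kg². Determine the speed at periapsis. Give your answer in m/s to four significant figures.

v ≈ 162.1 m/s

μ = GM = 6.674×10⁻¹¹ × 1.168×10²⁰ = 7.795×10⁹ m³/s².
r_p = 300.6 + 125.6 = 426.20 km = 4.2620×10⁵ m.
r_a = 300.6 + 785.2 = 1085.8 km = 1.0858×10⁶ m.
Semi-major axis a = (r_p + r_a)/2 = 756.00 km = 7.560×10⁵ m.
Vis-viva: v² = μ(2/r − 1/a) = 7.795×10⁹ × (4.693×10⁻⁶ − 1.323×10⁻⁶) = 2.627×10⁴ m²/s².
v = 162.1 m/s.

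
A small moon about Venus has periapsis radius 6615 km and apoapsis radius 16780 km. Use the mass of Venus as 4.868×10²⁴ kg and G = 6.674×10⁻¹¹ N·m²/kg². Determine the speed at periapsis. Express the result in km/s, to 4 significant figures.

v ≈ 8.394 km/s

μ = GM = 6.674×10⁻¹¹ × 4.868×10²⁴ = 3.249×10¹⁴ m³/s².
Semi-major axis a = (r_p + r_a)/2 = 11698 km = 1.170×10⁷ m.
Vis-viva: v² = μ(2/r − 1/a) = 3.249×10¹⁴ × (3.023×10⁻⁷ − 8.549×10⁻⁸) = 7.045×10⁷ m²/s².
v = 8394 m/s = 8.394 km/s.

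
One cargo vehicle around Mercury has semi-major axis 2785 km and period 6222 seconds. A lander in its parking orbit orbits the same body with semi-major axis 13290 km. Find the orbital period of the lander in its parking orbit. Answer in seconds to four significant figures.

Kepler's third law: T² ∝ a³, so T₂ = T₁ (a₂/a₁)^(3/2).
a₂/a₁ = 4.772, (a₂/a₁)^(3/2) = 10.42.
T₂ = 6222 × 10.42 = 64860 seconds.

T₂ ≈ 64860 seconds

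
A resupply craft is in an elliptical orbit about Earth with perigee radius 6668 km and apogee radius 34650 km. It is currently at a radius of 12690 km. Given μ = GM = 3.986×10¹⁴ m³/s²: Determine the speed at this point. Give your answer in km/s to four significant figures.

Semi-major axis a = (r_p + r_a)/2 = 20659 km = 2.066×10⁷ m.
Vis-viva: v² = μ(2/r − 1/a) = 3.986×10¹⁴ × (1.576×10⁻⁷ − 4.841×10⁻⁸) = 4.353×10⁷ m²/s².
v = 6597 m/s = 6.597 km/s.

v ≈ 6.597 km/s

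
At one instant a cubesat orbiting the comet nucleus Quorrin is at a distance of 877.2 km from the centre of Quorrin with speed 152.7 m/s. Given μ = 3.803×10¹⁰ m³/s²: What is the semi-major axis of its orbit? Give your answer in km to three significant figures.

a ≈ 600 km

r = 8.772×10⁵ m.
Vis-viva rearranged: 1/a = 2/r − v²/μ = 2.280×10⁻⁶ − 6.131×10⁻⁷ = 1.667×10⁻⁶ m⁻¹.
a = 5.999×10⁵ m = 599.93 km.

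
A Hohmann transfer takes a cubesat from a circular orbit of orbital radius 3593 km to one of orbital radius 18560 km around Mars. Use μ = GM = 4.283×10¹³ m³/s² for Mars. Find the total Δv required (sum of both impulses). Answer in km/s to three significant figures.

r₁ = 3593 km = 3.593×10⁶ m.
r₂ = 18560 km = 1.856×10⁷ m.
Transfer ellipse a_t = (r₁ + r₂)/2 = 1.108×10⁷ m.
At r₁: circular v_c1 = √(μ/r₁) = 3453 m/s; transfer-periapsis v_p = √[μ(2/r₁ − 1/a_t)] = 4469 m/s.
Δv₁ = v_p − v_c1 = 1017 m/s.
At r₂: circular v_c2 = √(μ/r₂) = 1519 m/s; transfer-apoapsis v_a = √[μ(2/r₂ − 1/a_t)] = 865.2 m/s.
Δv₂ = v_c2 − v_a = 653.9 m/s.
Total Δv = Δv₁ + Δv₂ = 1671 m/s = 1.671 km/s.

Δv_total ≈ 1.67 km/s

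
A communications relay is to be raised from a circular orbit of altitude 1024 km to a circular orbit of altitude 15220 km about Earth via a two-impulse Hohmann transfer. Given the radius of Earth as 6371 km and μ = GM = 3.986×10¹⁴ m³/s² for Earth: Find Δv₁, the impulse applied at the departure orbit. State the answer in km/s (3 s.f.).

Δv ≈ 1.62 km/s

r₁ = 6371 + 1024 = 7395.0 km = 7.3950×10⁶ m.
r₂ = 6371 + 15220 = 21591 km = 2.1591×10⁷ m.
Transfer ellipse a_t = (r₁ + r₂)/2 = 1.449×10⁷ m.
At r₁: circular v_c1 = √(μ/r₁) = 7342 m/s; transfer-perigee v_p = √[μ(2/r₁ − 1/a_t)] = 8961 m/s.
Δv₁ = v_p − v_c1 = 1619 m/s.
= 1.619 km/s.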